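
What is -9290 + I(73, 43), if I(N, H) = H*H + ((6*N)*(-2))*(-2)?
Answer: -5689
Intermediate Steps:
I(N, H) = H² + 24*N (I(N, H) = H² - 12*N*(-2) = H² + 24*N)
-9290 + I(73, 43) = -9290 + (43² + 24*73) = -9290 + (1849 + 1752) = -9290 + 3601 = -5689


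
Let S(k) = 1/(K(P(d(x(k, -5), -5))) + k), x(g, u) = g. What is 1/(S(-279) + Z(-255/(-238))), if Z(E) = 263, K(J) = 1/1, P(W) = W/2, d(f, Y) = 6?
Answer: 278/73113 ≈ 0.0038023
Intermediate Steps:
P(W) = W/2 (P(W) = W*(½) = W/2)
K(J) = 1
S(k) = 1/(1 + k)
1/(S(-279) + Z(-255/(-238))) = 1/(1/(1 - 279) + 263) = 1/(1/(-278) + 263) = 1/(-1/278 + 263) = 1/(73113/278) = 278/73113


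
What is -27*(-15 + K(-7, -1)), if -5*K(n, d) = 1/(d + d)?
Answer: 4023/10 ≈ 402.30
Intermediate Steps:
K(n, d) = -1/(10*d) (K(n, d) = -1/(5*(d + d)) = -1/(2*d)/5 = -1/(10*d))
-27*(-15 + K(-7, -1)) = -27*(-15 - ⅒/(-1)) = -27*(-15 - ⅒*(-1)) = -27*(-15 + ⅒) = -27*(-149/10) = 4023/10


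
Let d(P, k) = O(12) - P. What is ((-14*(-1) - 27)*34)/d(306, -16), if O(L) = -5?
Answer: 442/311 ≈ 1.4212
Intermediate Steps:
d(P, k) = -5 - P
((-14*(-1) - 27)*34)/d(306, -16) = ((-14*(-1) - 27)*34)/(-5 - 1*306) = ((14 - 27)*34)/(-5 - 306) = -13*34/(-311) = -442*(-1/311) = 442/311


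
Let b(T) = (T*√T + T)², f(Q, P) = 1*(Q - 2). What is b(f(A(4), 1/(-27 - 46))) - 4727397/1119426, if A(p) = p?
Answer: 2901905/373142 + 8*√2 ≈ 19.091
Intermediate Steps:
f(Q, P) = -2 + Q (f(Q, P) = 1*(-2 + Q) = -2 + Q)
b(T) = (T + T^(3/2))² (b(T) = (T^(3/2) + T)² = (T + T^(3/2))²)
b(f(A(4), 1/(-27 - 46))) - 4727397/1119426 = ((-2 + 4) + (-2 + 4)^(3/2))² - 4727397/1119426 = (2 + 2^(3/2))² - 4727397/1119426 = (2 + 2*√2)² - 1*1575799/373142 = (2 + 2*√2)² - 1575799/373142 = -1575799/373142 + (2 + 2*√2)²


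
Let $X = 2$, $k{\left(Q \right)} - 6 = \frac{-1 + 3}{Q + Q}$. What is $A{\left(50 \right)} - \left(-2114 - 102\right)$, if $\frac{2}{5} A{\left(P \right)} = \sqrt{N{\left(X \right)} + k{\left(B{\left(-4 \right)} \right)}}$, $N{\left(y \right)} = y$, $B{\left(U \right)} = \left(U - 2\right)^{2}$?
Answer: $\frac{26677}{12} \approx 2223.1$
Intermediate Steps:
$B{\left(U \right)} = \left(-2 + U\right)^{2}$
$k{\left(Q \right)} = 6 + \frac{1}{Q}$ ($k{\left(Q \right)} = 6 + \frac{-1 + 3}{Q + Q} = 6 + \frac{2}{2 Q} = 6 + 2 \frac{1}{2 Q} = 6 + \frac{1}{Q}$)
$A{\left(P \right)} = \frac{85}{12}$ ($A{\left(P \right)} = \frac{5 \sqrt{2 + \left(6 + \frac{1}{\left(-2 - 4\right)^{2}}\right)}}{2} = \frac{5 \sqrt{2 + \left(6 + \frac{1}{\left(-6\right)^{2}}\right)}}{2} = \frac{5 \sqrt{2 + \left(6 + \frac{1}{36}\right)}}{2} = \frac{5 \sqrt{2 + \frac{217}{36}}}{2} = \frac{5 \sqrt{\frac{289}{36}}}{2} = \frac{5}{2} \cdot \frac{17}{6} = \frac{85}{12}$)
$A{\left(50 \right)} - \left(-2114 - 102\right) = \frac{85}{12} - \left(-2114 - 102\right) = \frac{85}{12} - -2216 = \frac{85}{12} + 2216 = \frac{26677}{12}$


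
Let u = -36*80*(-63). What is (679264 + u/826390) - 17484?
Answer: 54688855564/82639 ≈ 6.6178e+5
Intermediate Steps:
u = 181440 (u = -2880*(-63) = 181440)
(679264 + u/826390) - 17484 = (679264 + 181440/826390) - 17484 = (679264 + 181440*(1/826390)) - 17484 = (679264 + 18144/82639) - 17484 = 56133715840/82639 - 17484 = 54688855564/82639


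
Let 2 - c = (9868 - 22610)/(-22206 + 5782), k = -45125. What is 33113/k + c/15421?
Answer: -4192885683851/5714505996500 ≈ -0.73373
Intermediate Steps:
c = 10053/8212 (c = 2 - (9868 - 22610)/(-22206 + 5782) = 2 - (-12742)/(-16424) = 2 - (-12742)*(-1)/16424 = 2 - 1*6371/8212 = 2 - 6371/8212 = 10053/8212 ≈ 1.2242)
33113/k + c/15421 = 33113/(-45125) + (10053/8212)/15421 = 33113*(-1/45125) + (10053/8212)*(1/15421) = -33113/45125 + 10053/126637252 = -4192885683851/5714505996500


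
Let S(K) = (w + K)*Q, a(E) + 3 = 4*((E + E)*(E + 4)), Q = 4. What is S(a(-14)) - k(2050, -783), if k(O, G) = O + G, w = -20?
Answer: 3121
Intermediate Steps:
a(E) = -3 + 8*E*(4 + E) (a(E) = -3 + 4*((E + E)*(E + 4)) = -3 + 4*((2*E)*(4 + E)) = -3 + 4*(2*E*(4 + E)) = -3 + 8*E*(4 + E))
k(O, G) = G + O
S(K) = -80 + 4*K (S(K) = (-20 + K)*4 = -80 + 4*K)
S(a(-14)) - k(2050, -783) = (-80 + 4*(-3 + 8*(-14)² + 32*(-14))) - (-783 + 2050) = (-80 + 4*(-3 + 8*196 - 448)) - 1*1267 = (-80 + 4*(-3 + 1568 - 448)) - 1267 = (-80 + 4*1117) - 1267 = (-80 + 4468) - 1267 = 4388 - 1267 = 3121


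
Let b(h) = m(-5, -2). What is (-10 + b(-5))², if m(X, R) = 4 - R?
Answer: 16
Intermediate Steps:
b(h) = 6 (b(h) = 4 - 1*(-2) = 4 + 2 = 6)
(-10 + b(-5))² = (-10 + 6)² = (-4)² = 16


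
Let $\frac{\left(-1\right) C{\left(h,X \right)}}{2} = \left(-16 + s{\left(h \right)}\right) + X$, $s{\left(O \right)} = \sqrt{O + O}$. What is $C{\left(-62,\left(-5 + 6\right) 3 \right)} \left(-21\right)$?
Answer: $-546 + 84 i \sqrt{31} \approx -546.0 + 467.69 i$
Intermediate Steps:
$s{\left(O \right)} = \sqrt{2} \sqrt{O}$ ($s{\left(O \right)} = \sqrt{2 O} = \sqrt{2} \sqrt{O}$)
$C{\left(h,X \right)} = 32 - 2 X - 2 \sqrt{2} \sqrt{h}$ ($C{\left(h,X \right)} = - 2 \left(\left(-16 + \sqrt{2} \sqrt{h}\right) + X\right) = - 2 \left(-16 + X + \sqrt{2} \sqrt{h}\right) = 32 - 2 X - 2 \sqrt{2} \sqrt{h}$)
$C{\left(-62,\left(-5 + 6\right) 3 \right)} \left(-21\right) = \left(32 - 2 \left(-5 + 6\right) 3 - 2 \sqrt{2} \sqrt{-62}\right) \left(-21\right) = \left(32 - 2 \cdot 1 \cdot 3 - 2 \sqrt{2} i \sqrt{62}\right) \left(-21\right) = \left(32 - 6 - 4 i \sqrt{31}\right) \left(-21\right) = \left(26 - 4 i \sqrt{31}\right) \left(-21\right) = -546 + 84 i \sqrt{31}$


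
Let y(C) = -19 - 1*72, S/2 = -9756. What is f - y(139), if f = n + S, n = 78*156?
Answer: -7253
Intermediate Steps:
S = -19512 (S = 2*(-9756) = -19512)
y(C) = -91 (y(C) = -19 - 72 = -91)
n = 12168
f = -7344 (f = 12168 - 19512 = -7344)
f - y(139) = -7344 - 1*(-91) = -7344 + 91 = -7253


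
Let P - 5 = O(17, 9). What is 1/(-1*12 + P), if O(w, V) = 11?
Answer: ¼ ≈ 0.25000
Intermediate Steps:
P = 16 (P = 5 + 11 = 16)
1/(-1*12 + P) = 1/(-1*12 + 16) = 1/(-12 + 16) = 1/4 = ¼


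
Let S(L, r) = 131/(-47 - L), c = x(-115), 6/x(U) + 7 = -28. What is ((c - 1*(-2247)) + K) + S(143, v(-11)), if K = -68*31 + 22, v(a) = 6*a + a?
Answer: 42597/266 ≈ 160.14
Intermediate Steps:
x(U) = -6/35 (x(U) = 6/(-7 - 28) = 6/(-35) = 6*(-1/35) = -6/35)
c = -6/35 ≈ -0.17143
v(a) = 7*a
K = -2086 (K = -2108 + 22 = -2086)
((c - 1*(-2247)) + K) + S(143, v(-11)) = ((-6/35 - 1*(-2247)) - 2086) - 131/(47 + 143) = ((-6/35 + 2247) - 2086) - 131/190 = (78639/35 - 2086) - 131*1/190 = 5629/35 - 131/190 = 42597/266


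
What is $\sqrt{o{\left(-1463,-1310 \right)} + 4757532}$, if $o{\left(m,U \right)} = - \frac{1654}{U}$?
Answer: $\frac{\sqrt{2041100707985}}{655} \approx 2181.2$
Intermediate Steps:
$\sqrt{o{\left(-1463,-1310 \right)} + 4757532} = \sqrt{- \frac{1654}{-1310} + 4757532} = \sqrt{\left(-1654\right) \left(- \frac{1}{1310}\right) + 4757532} = \sqrt{\frac{827}{655} + 4757532} = \sqrt{\frac{3116184287}{655}} = \frac{\sqrt{2041100707985}}{655}$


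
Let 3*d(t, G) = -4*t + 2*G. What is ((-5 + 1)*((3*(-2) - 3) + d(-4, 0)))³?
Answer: 85184/27 ≈ 3155.0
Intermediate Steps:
d(t, G) = -4*t/3 + 2*G/3 (d(t, G) = (-4*t + 2*G)/3 = -4*t/3 + 2*G/3)
((-5 + 1)*((3*(-2) - 3) + d(-4, 0)))³ = ((-5 + 1)*((3*(-2) - 3) + (-4/3*(-4) + (⅔)*0)))³ = (-4*((-6 - 3) + (16/3 + 0)))³ = (-4*(-9 + 16/3))³ = (-4*(-11/3))³ = (44/3)³ = 85184/27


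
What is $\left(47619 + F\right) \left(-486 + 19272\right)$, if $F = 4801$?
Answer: $984762120$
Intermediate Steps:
$\left(47619 + F\right) \left(-486 + 19272\right) = \left(47619 + 4801\right) \left(-486 + 19272\right) = 52420 \cdot 18786 = 984762120$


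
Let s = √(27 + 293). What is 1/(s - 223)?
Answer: -223/49409 - 8*√5/49409 ≈ -0.0048754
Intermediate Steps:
s = 8*√5 (s = √320 = 8*√5 ≈ 17.889)
1/(s - 223) = 1/(8*√5 - 223) = 1/(-223 + 8*√5)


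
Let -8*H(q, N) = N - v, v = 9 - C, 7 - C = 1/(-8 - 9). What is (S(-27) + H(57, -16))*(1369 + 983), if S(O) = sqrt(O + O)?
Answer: 89670/17 + 7056*I*sqrt(6) ≈ 5274.7 + 17284.0*I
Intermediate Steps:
C = 120/17 (C = 7 - 1/(-8 - 9) = 7 - 1/(-17) = 7 - 1*(-1/17) = 7 + 1/17 = 120/17 ≈ 7.0588)
v = 33/17 (v = 9 - 1*120/17 = 9 - 120/17 = 33/17 ≈ 1.9412)
S(O) = sqrt(2)*sqrt(O) (S(O) = sqrt(2*O) = sqrt(2)*sqrt(O))
H(q, N) = 33/136 - N/8 (H(q, N) = -(N - 1*33/17)/8 = -(N - 33/17)/8 = -(-33/17 + N)/8 = 33/136 - N/8)
(S(-27) + H(57, -16))*(1369 + 983) = (sqrt(2)*sqrt(-27) + (33/136 - 1/8*(-16)))*(1369 + 983) = (sqrt(2)*(3*I*sqrt(3)) + (33/136 + 2))*2352 = (3*I*sqrt(6) + 305/136)*2352 = (305/136 + 3*I*sqrt(6))*2352 = 89670/17 + 7056*I*sqrt(6)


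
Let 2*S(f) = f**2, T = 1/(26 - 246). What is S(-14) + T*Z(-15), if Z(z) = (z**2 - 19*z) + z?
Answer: 383/4 ≈ 95.750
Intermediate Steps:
Z(z) = z**2 - 18*z
T = -1/220 (T = 1/(-220) = -1/220 ≈ -0.0045455)
S(f) = f**2/2
S(-14) + T*Z(-15) = (1/2)*(-14)**2 - (-3)*(-18 - 15)/44 = (1/2)*196 - (-3)*(-33)/44 = 98 - 1/220*495 = 98 - 9/4 = 383/4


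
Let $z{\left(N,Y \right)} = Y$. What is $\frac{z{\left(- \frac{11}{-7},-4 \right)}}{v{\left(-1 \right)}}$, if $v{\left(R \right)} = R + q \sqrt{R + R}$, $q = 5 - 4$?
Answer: $\frac{4}{3} + \frac{4 i \sqrt{2}}{3} \approx 1.3333 + 1.8856 i$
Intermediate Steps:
$q = 1$
$v{\left(R \right)} = R + \sqrt{2} \sqrt{R}$ ($v{\left(R \right)} = R + 1 \sqrt{R + R} = R + 1 \sqrt{2 R} = R + 1 \sqrt{2} \sqrt{R} = R + \sqrt{2} \sqrt{R}$)
$\frac{z{\left(- \frac{11}{-7},-4 \right)}}{v{\left(-1 \right)}} = \frac{1}{-1 + \sqrt{2} \sqrt{-1}} \left(-4\right) = \frac{1}{-1 + \sqrt{2} i} \left(-4\right) = \frac{1}{-1 + i \sqrt{2}} \left(-4\right) = - \frac{4}{-1 + i \sqrt{2}}$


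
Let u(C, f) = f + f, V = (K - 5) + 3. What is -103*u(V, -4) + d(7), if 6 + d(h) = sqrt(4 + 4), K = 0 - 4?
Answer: 818 + 2*sqrt(2) ≈ 820.83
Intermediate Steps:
K = -4
d(h) = -6 + 2*sqrt(2) (d(h) = -6 + sqrt(4 + 4) = -6 + sqrt(8) = -6 + 2*sqrt(2))
V = -6 (V = (-4 - 5) + 3 = -9 + 3 = -6)
u(C, f) = 2*f
-103*u(V, -4) + d(7) = -206*(-4) + (-6 + 2*sqrt(2)) = -103*(-8) + (-6 + 2*sqrt(2)) = 824 + (-6 + 2*sqrt(2)) = 818 + 2*sqrt(2)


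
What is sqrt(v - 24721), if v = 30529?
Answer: 44*sqrt(3) ≈ 76.210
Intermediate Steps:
sqrt(v - 24721) = sqrt(30529 - 24721) = sqrt(5808) = 44*sqrt(3)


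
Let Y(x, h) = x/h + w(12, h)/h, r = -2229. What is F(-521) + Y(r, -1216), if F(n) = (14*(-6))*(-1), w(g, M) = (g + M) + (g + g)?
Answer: 105553/1216 ≈ 86.803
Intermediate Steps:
w(g, M) = M + 3*g (w(g, M) = (M + g) + 2*g = M + 3*g)
F(n) = 84 (F(n) = -84*(-1) = 84)
Y(x, h) = x/h + (36 + h)/h (Y(x, h) = x/h + (h + 3*12)/h = x/h + (h + 36)/h = x/h + (36 + h)/h)
F(-521) + Y(r, -1216) = 84 + (36 - 1216 - 2229)/(-1216) = 84 - 1/1216*(-3409) = 84 + 3409/1216 = 105553/1216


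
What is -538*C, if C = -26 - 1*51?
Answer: 41426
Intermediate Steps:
C = -77 (C = -26 - 51 = -77)
-538*C = -538*(-77) = 41426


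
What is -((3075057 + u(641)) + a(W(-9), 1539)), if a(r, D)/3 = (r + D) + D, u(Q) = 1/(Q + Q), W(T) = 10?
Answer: -3954099523/1282 ≈ -3.0843e+6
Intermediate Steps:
u(Q) = 1/(2*Q)
a(r, D) = 3*r + 6*D (a(r, D) = 3*((r + D) + D) = 3*((D + r) + D) = 3*(r + 2*D) = 3*r + 6*D)
-((3075057 + u(641)) + a(W(-9), 1539)) = -((3075057 + (½)/641) + (3*10 + 6*1539)) = -((3075057 + (½)*(1/641)) + (30 + 9234)) = -((3075057 + 1/1282) + 9264) = -(3942223075/1282 + 9264) = -1*3954099523/1282 = -3954099523/1282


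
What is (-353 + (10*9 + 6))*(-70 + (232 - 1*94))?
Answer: -17476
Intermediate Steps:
(-353 + (10*9 + 6))*(-70 + (232 - 1*94)) = (-353 + (90 + 6))*(-70 + (232 - 94)) = (-353 + 96)*(-70 + 138) = -257*68 = -17476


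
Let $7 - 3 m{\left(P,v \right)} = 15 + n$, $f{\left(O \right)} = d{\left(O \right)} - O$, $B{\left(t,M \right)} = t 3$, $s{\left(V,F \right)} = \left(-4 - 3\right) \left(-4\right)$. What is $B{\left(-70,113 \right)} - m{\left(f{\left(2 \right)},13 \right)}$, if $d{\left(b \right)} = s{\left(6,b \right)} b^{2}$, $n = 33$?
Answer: $- \frac{589}{3} \approx -196.33$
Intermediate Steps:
$s{\left(V,F \right)} = 28$ ($s{\left(V,F \right)} = \left(-7\right) \left(-4\right) = 28$)
$B{\left(t,M \right)} = 3 t$
$d{\left(b \right)} = 28 b^{2}$
$f{\left(O \right)} = - O + 28 O^{2}$ ($f{\left(O \right)} = 28 O^{2} - O = - O + 28 O^{2}$)
$m{\left(P,v \right)} = - \frac{41}{3}$ ($m{\left(P,v \right)} = \frac{7}{3} - \frac{15 + 33}{3} = \frac{7}{3} - 16 = - \frac{41}{3}$)
$B{\left(-70,113 \right)} - m{\left(f{\left(2 \right)},13 \right)} = 3 \left(-70\right) - - \frac{41}{3} = -210 + \frac{41}{3} = - \frac{589}{3}$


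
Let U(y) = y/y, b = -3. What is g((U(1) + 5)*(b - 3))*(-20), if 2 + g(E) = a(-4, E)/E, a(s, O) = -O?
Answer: 60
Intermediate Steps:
U(y) = 1
g(E) = -3 (g(E) = -2 + (-E)/E = -2 - 1 = -3)
g((U(1) + 5)*(b - 3))*(-20) = -3*(-20) = 60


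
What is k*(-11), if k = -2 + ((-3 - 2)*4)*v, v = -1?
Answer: -198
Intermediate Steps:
k = 18 (k = -2 + ((-3 - 2)*4)*(-1) = -2 - 5*4*(-1) = -2 - 20*(-1) = -2 + 20 = 18)
k*(-11) = 18*(-11) = -198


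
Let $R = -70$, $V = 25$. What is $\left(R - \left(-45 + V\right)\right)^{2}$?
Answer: $2500$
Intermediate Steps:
$\left(R - \left(-45 + V\right)\right)^{2} = \left(-70 + \left(45 - 25\right)\right)^{2} = \left(-70 + 20\right)^{2} = \left(-50\right)^{2} = 2500$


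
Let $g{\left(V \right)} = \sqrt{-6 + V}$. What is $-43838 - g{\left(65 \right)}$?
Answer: $-43838 - \sqrt{59} \approx -43846.0$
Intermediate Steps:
$-43838 - g{\left(65 \right)} = -43838 - \sqrt{-6 + 65} = -43838 - \sqrt{59}$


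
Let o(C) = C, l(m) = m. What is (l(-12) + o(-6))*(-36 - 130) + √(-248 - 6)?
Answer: 2988 + I*√254 ≈ 2988.0 + 15.937*I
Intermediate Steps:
(l(-12) + o(-6))*(-36 - 130) + √(-248 - 6) = (-12 - 6)*(-36 - 130) + √(-248 - 6) = -18*(-166) + √(-254) = 2988 + I*√254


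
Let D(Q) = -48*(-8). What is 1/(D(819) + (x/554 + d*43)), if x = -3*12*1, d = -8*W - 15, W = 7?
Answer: -277/739331 ≈ -0.00037466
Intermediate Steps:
d = -71 (d = -8*7 - 15 = -56 - 15 = -71)
x = -36 (x = -36*1 = -36)
D(Q) = 384
1/(D(819) + (x/554 + d*43)) = 1/(384 + (-36/554 - 71*43)) = 1/(384 + (-36*1/554 - 3053)) = 1/(384 + (-18/277 - 3053)) = 1/(384 - 845699/277) = 1/(-739331/277) = -277/739331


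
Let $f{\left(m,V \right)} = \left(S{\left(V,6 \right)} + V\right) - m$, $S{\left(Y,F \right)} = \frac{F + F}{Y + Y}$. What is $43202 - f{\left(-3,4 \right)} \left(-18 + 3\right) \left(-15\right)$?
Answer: $\frac{82579}{2} \approx 41290.0$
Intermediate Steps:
$S{\left(Y,F \right)} = \frac{F}{Y}$ ($S{\left(Y,F \right)} = \frac{2 F}{2 Y} = 2 F \frac{1}{2 Y} = \frac{F}{Y}$)
$f{\left(m,V \right)} = V - m + \frac{6}{V}$ ($f{\left(m,V \right)} = \left(\frac{6}{V} + V\right) - m = \left(V + \frac{6}{V}\right) - m = V - m + \frac{6}{V}$)
$43202 - f{\left(-3,4 \right)} \left(-18 + 3\right) \left(-15\right) = 43202 - \left(4 - -3 + \frac{6}{4}\right) \left(-18 + 3\right) \left(-15\right) = 43202 - \left(4 + 3 + 6 \cdot \frac{1}{4}\right) \left(-15\right) \left(-15\right) = 43202 - \left(4 + 3 + \frac{3}{2}\right) \left(-15\right) \left(-15\right) = 43202 - \frac{17}{2} \left(-15\right) \left(-15\right) = 43202 - \left(- \frac{255}{2}\right) \left(-15\right) = 43202 - \frac{3825}{2} = \frac{82579}{2}$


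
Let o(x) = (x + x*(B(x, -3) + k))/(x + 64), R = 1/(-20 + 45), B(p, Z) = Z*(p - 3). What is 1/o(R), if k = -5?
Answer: 40025/122 ≈ 328.07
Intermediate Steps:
B(p, Z) = Z*(-3 + p)
R = 1/25 ≈ 0.040000
o(x) = (x + x*(4 - 3*x))/(64 + x) (o(x) = (x + x*(-3*(-3 + x) - 5))/(x + 64) = (x + x*((9 - 3*x) - 5))/(64 + x) = (x + x*(4 - 3*x))/(64 + x))
1/o(R) = 1/((5 - 3*1/25)/(25*(64 + 1/25))) = 1/((5 - 3/25)/(25*(1601/25))) = 1/((1/25)*(25/1601)*(122/25)) = 1/(122/40025) = 40025/122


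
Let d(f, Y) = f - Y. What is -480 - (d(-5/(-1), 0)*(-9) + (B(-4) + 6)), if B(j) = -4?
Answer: -437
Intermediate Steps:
-480 - (d(-5/(-1), 0)*(-9) + (B(-4) + 6)) = -480 - ((-5/(-1) - 1*0)*(-9) + (-4 + 6)) = -480 - ((-5*(-1) + 0)*(-9) + 2) = -480 - ((5 + 0)*(-9) + 2) = -480 - (5*(-9) + 2) = -480 - (-45 + 2) = -480 - 1*(-43) = -480 + 43 = -437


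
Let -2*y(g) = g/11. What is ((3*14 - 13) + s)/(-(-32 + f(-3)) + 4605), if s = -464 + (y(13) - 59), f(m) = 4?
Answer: -10881/101926 ≈ -0.10675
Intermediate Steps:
y(g) = -g/22 (y(g) = -g/(2*11) = -g/22)
s = -11519/22 (s = -464 + (-1/22*13 - 59) = -464 + (-13/22 - 59) = -464 - 1311/22 = -11519/22 ≈ -523.59)
((3*14 - 13) + s)/(-(-32 + f(-3)) + 4605) = ((3*14 - 13) - 11519/22)/(-(-32 + 4) + 4605) = ((42 - 13) - 11519/22)/(-1*(-28) + 4605) = (29 - 11519/22)/(28 + 4605) = -10881/22/4633 = -10881/22*1/4633 = -10881/101926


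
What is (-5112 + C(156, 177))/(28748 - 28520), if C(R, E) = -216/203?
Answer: -86496/3857 ≈ -22.426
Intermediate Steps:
C(R, E) = -216/203 (C(R, E) = -216*1/203 = -216/203)
(-5112 + C(156, 177))/(28748 - 28520) = (-5112 - 216/203)/(28748 - 28520) = -1037952/203/228 = -1037952/203*1/228 = -86496/3857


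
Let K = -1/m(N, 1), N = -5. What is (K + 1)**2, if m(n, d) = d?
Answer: 0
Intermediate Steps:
K = -1 (K = -1/1 = -1*1 = -1)
(K + 1)**2 = (-1 + 1)**2 = 0**2 = 0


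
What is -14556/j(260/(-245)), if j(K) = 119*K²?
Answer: -1248177/11492 ≈ -108.61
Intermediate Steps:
-14556/j(260/(-245)) = -14556/(119*(260/(-245))²) = -14556/(119*(260*(-1/245))²) = -14556/(119*(-52/49)²) = -14556/(119*(2704/2401)) = -14556/45968/343 = -14556*343/45968 = -1248177/11492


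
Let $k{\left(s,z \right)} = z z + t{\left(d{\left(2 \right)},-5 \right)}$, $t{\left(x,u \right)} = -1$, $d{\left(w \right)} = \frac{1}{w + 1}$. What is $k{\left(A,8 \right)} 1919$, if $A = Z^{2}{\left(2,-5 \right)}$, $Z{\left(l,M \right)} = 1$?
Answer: $120897$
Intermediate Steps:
$d{\left(w \right)} = \frac{1}{1 + w}$
$A = 1$ ($A = 1^{2} = 1$)
$k{\left(s,z \right)} = -1 + z^{2}$ ($k{\left(s,z \right)} = z z - 1 = z^{2} - 1 = -1 + z^{2}$)
$k{\left(A,8 \right)} 1919 = \left(-1 + 8^{2}\right) 1919 = \left(-1 + 64\right) 1919 = 63 \cdot 1919 = 120897$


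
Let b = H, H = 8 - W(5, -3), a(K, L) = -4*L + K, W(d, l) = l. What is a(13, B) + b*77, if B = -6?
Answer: 884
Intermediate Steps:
a(K, L) = K - 4*L
H = 11 (H = 8 - 1*(-3) = 8 + 3 = 11)
b = 11
a(13, B) + b*77 = (13 - 4*(-6)) + 11*77 = (13 + 24) + 847 = 37 + 847 = 884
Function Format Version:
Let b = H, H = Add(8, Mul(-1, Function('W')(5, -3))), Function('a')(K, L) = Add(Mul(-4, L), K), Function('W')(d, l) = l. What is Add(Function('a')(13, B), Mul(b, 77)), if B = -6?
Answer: 884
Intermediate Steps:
Function('a')(K, L) = Add(K, Mul(-4, L))
H = 11 (H = Add(8, Mul(-1, -3)) = Add(8, 3) = 11)
b = 11
Add(Function('a')(13, B), Mul(b, 77)) = Add(Add(13, Mul(-4, -6)), Mul(11, 77)) = Add(Add(13, 24), 847) = Add(37, 847) = 884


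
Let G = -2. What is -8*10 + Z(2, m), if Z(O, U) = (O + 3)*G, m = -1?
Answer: -90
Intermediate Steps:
Z(O, U) = -6 - 2*O (Z(O, U) = (O + 3)*(-2) = (3 + O)*(-2) = -6 - 2*O)
-8*10 + Z(2, m) = -8*10 + (-6 - 2*2) = -80 + (-6 - 4) = -80 - 10 = -90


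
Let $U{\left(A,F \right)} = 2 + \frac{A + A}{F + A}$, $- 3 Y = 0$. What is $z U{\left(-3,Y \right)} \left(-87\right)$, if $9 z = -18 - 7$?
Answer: $\frac{2900}{3} \approx 966.67$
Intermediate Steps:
$Y = 0$ ($Y = \left(- \frac{1}{3}\right) 0 = 0$)
$U{\left(A,F \right)} = 2 + \frac{2 A}{A + F}$
$z = - \frac{25}{9}$ ($z = \frac{-18 - 7}{9} = \frac{1}{9} \left(-25\right) = - \frac{25}{9} \approx -2.7778$)
$z U{\left(-3,Y \right)} \left(-87\right) = - \frac{25 \frac{2 \left(0 + 2 \left(-3\right)\right)}{-3 + 0}}{9} \left(-87\right) = - \frac{25 \frac{2 \left(0 - 6\right)}{-3}}{9} \left(-87\right) = - \frac{25 \cdot 2 \left(- \frac{1}{3}\right) \left(-6\right)}{9} \left(-87\right) = \left(- \frac{25}{9}\right) 4 \left(-87\right) = \left(- \frac{100}{9}\right) \left(-87\right) = \frac{2900}{3}$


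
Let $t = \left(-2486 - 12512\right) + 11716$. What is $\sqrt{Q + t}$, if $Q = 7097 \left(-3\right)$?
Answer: $i \sqrt{24573} \approx 156.76 i$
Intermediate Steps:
$Q = -21291$
$t = -3282$ ($t = \left(-2486 - 12512\right) + 11716 = -14998 + 11716 = -3282$)
$\sqrt{Q + t} = \sqrt{-21291 - 3282} = \sqrt{-24573} = i \sqrt{24573}$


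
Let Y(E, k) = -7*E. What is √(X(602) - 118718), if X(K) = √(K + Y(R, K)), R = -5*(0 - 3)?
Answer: √(-118718 + √497) ≈ 344.52*I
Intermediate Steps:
R = 15 (R = -5*(-3) = 15)
X(K) = √(-105 + K) (X(K) = √(K - 7*15) = √(K - 105) = √(-105 + K))
√(X(602) - 118718) = √(√(-105 + 602) - 118718) = √(√497 - 118718) = √(-118718 + √497)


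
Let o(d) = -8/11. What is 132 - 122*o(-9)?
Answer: 2428/11 ≈ 220.73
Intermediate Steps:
o(d) = -8/11 (o(d) = -8*1/11 = -8/11)
132 - 122*o(-9) = 132 - 122*(-8/11) = 132 + 976/11 = 2428/11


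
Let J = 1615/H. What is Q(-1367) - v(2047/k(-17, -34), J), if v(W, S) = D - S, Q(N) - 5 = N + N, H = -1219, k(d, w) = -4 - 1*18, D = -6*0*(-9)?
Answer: -3328266/1219 ≈ -2730.3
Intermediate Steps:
D = 0 (D = 0*(-9) = 0)
k(d, w) = -22 (k(d, w) = -4 - 18 = -22)
J = -1615/1219 (J = 1615/(-1219) = 1615*(-1/1219) = -1615/1219 ≈ -1.3249)
Q(N) = 5 + 2*N (Q(N) = 5 + (N + N) = 5 + 2*N)
v(W, S) = -S (v(W, S) = 0 - S = -S)
Q(-1367) - v(2047/k(-17, -34), J) = (5 + 2*(-1367)) - (-1)*(-1615)/1219 = (5 - 2734) - 1*1615/1219 = -2729 - 1615/1219 = -3328266/1219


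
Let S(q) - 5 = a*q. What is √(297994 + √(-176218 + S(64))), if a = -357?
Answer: √(297994 + I*√199061) ≈ 545.89 + 0.409*I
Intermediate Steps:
S(q) = 5 - 357*q
√(297994 + √(-176218 + S(64))) = √(297994 + √(-176218 + (5 - 357*64))) = √(297994 + √(-176218 + (5 - 22848))) = √(297994 + √(-176218 - 22843)) = √(297994 + √(-199061)) = √(297994 + I*√199061)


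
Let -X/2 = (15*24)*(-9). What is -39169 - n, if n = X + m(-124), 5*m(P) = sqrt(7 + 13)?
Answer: -45649 - 2*sqrt(5)/5 ≈ -45650.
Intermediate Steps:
X = 6480 (X = -2*15*24*(-9) = -720*(-9) = -2*(-3240) = 6480)
m(P) = 2*sqrt(5)/5 (m(P) = sqrt(7 + 13)/5 = sqrt(20)/5 = (2*sqrt(5))/5 = 2*sqrt(5)/5)
n = 6480 + 2*sqrt(5)/5 ≈ 6480.9
-39169 - n = -39169 - (6480 + 2*sqrt(5)/5) = -39169 + (-6480 - 2*sqrt(5)/5) = -45649 - 2*sqrt(5)/5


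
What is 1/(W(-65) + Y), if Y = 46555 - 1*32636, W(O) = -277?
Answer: 1/13642 ≈ 7.3303e-5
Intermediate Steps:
Y = 13919 (Y = 46555 - 32636 = 13919)
1/(W(-65) + Y) = 1/(-277 + 13919) = 1/13642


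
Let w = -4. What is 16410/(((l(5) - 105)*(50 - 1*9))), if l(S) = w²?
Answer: -16410/3649 ≈ -4.4971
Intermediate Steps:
l(S) = 16 (l(S) = (-4)² = 16)
16410/(((l(5) - 105)*(50 - 1*9))) = 16410/(((16 - 105)*(50 - 1*9))) = 16410/((-89*(50 - 9))) = 16410/((-89*41)) = 16410/(-3649) = 16410*(-1/3649) = -16410/3649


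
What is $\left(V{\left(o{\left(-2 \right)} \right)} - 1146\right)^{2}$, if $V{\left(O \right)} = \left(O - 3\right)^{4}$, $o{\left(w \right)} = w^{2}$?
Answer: $1311025$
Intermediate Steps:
$V{\left(O \right)} = \left(-3 + O\right)^{4}$
$\left(V{\left(o{\left(-2 \right)} \right)} - 1146\right)^{2} = \left(\left(-3 + \left(-2\right)^{2}\right)^{4} - 1146\right)^{2} = \left(\left(-3 + 4\right)^{4} - 1146\right)^{2} = \left(1^{4} - 1146\right)^{2} = \left(1 - 1146\right)^{2} = \left(-1145\right)^{2} = 1311025$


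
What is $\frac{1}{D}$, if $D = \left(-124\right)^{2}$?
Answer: $\frac{1}{15376} \approx 6.5036 \cdot 10^{-5}$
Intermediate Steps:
$D = 15376$
$\frac{1}{D} = \frac{1}{15376}$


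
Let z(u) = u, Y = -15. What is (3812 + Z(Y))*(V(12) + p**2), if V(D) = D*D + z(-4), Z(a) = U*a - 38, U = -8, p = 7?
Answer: 735966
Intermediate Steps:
Z(a) = -38 - 8*a (Z(a) = -8*a - 38 = -38 - 8*a)
V(D) = -4 + D**2 (V(D) = D*D - 4 = D**2 - 4 = -4 + D**2)
(3812 + Z(Y))*(V(12) + p**2) = (3812 + (-38 - 8*(-15)))*((-4 + 12**2) + 7**2) = (3812 + (-38 + 120))*((-4 + 144) + 49) = (3812 + 82)*(140 + 49) = 3894*189 = 735966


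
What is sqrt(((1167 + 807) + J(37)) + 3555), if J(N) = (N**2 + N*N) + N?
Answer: 4*sqrt(519) ≈ 91.126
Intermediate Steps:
J(N) = N + 2*N**2 (J(N) = (N**2 + N**2) + N = 2*N**2 + N = N + 2*N**2)
sqrt(((1167 + 807) + J(37)) + 3555) = sqrt(((1167 + 807) + 37*(1 + 2*37)) + 3555) = sqrt((1974 + 37*(1 + 74)) + 3555) = sqrt((1974 + 37*75) + 3555) = sqrt((1974 + 2775) + 3555) = sqrt(4749 + 3555) = sqrt(8304) = 4*sqrt(519)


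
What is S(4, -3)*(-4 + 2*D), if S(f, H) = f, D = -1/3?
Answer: -56/3 ≈ -18.667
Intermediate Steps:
D = -1/3 (D = -1*1/3 = -1/3 ≈ -0.33333)
S(4, -3)*(-4 + 2*D) = 4*(-4 + 2*(-1/3)) = 4*(-4 - 2/3) = 4*(-14/3) = -56/3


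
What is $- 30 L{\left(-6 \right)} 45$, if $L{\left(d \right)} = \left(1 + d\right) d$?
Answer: $-40500$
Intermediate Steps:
$L{\left(d \right)} = d \left(1 + d\right)$
$- 30 L{\left(-6 \right)} 45 = - 30 \left(- 6 \left(1 - 6\right)\right) 45 = - 30 \left(\left(-6\right) \left(-5\right)\right) 45 = \left(-30\right) 30 \cdot 45 = \left(-900\right) 45 = -40500$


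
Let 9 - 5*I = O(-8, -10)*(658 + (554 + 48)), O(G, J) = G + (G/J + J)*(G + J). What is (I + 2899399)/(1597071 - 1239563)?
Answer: 3574607/446885 ≈ 7.9989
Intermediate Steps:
O(G, J) = G + (G + J)*(J + G/J) (O(G, J) = G + (J + G/J)*(G + J) = G + (G + J)*(J + G/J))
I = -198567/5 (I = 9/5 - ((-10)² + 2*(-8) - 8*(-10) + (-8)²/(-10))*(658 + (554 + 48))/5 = 9/5 - (100 - 16 + 80 + 64*(-⅒))*(658 + 602)/5 = 9/5 - (100 - 16 + 80 - 32/5)*1260/5 = 9/5 - 788*1260/25 = 9/5 - ⅕*198576 = 9/5 - 198576/5 = -198567/5 ≈ -39713.)
(I + 2899399)/(1597071 - 1239563) = (-198567/5 + 2899399)/(1597071 - 1239563) = (14298428/5)/357508 = (14298428/5)*(1/357508) = 3574607/446885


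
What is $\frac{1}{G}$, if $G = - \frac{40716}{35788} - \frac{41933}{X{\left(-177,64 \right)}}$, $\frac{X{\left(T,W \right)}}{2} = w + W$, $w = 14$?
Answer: $- \frac{1395732}{376762475} \approx -0.0037045$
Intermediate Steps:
$X{\left(T,W \right)} = 28 + 2 W$ ($X{\left(T,W \right)} = 2 \left(14 + W\right) = 28 + 2 W$)
$G = - \frac{376762475}{1395732}$ ($G = - \frac{40716}{35788} - \frac{41933}{28 + 2 \cdot 64} = \left(-40716\right) \frac{1}{35788} - \frac{41933}{28 + 128} = - \frac{10179}{8947} - \frac{41933}{156} = - \frac{376762475}{1395732} \approx -269.94$)
$\frac{1}{G} = \frac{1}{- \frac{376762475}{1395732}} = - \frac{1395732}{376762475}$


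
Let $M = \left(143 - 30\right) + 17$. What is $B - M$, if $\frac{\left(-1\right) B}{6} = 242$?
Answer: $-1582$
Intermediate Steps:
$B = -1452$ ($B = \left(-6\right) 242 = -1452$)
$M = 130$ ($M = 113 + 17 = 130$)
$B - M = -1452 - 130 = -1582$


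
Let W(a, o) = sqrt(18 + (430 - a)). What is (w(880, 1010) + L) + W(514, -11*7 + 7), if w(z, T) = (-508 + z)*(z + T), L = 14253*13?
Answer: 888369 + I*sqrt(66) ≈ 8.8837e+5 + 8.124*I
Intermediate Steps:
L = 185289
W(a, o) = sqrt(448 - a)
w(z, T) = (-508 + z)*(T + z)
(w(880, 1010) + L) + W(514, -11*7 + 7) = ((880**2 - 508*1010 - 508*880 + 1010*880) + 185289) + sqrt(448 - 1*514) = ((774400 - 513080 - 447040 + 888800) + 185289) + sqrt(448 - 514) = (703080 + 185289) + sqrt(-66) = 888369 + I*sqrt(66)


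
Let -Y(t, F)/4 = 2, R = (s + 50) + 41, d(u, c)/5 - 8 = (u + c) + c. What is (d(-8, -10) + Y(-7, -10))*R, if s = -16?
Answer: -8100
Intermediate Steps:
d(u, c) = 40 + 5*u + 10*c (d(u, c) = 40 + 5*((u + c) + c) = 40 + 5*((c + u) + c) = 40 + 5*(u + 2*c) = 40 + (5*u + 10*c) = 40 + 5*u + 10*c)
R = 75 (R = (-16 + 50) + 41 = 34 + 41 = 75)
Y(t, F) = -8 (Y(t, F) = -4*2 = -8)
(d(-8, -10) + Y(-7, -10))*R = ((40 + 5*(-8) + 10*(-10)) - 8)*75 = ((40 - 40 - 100) - 8)*75 = (-100 - 8)*75 = -108*75 = -8100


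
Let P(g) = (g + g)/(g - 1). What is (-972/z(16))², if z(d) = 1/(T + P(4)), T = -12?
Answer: 82301184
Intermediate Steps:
P(g) = 2*g/(-1 + g) (P(g) = (2*g)/(-1 + g) = 2*g/(-1 + g))
z(d) = -3/28 (z(d) = 1/(-12 + 2*4/(-1 + 4)) = 1/(-12 + 2*4/3) = 1/(-12 + 2*4*(⅓)) = 1/(-12 + 8/3) = 1/(-28/3) = -3/28)
(-972/z(16))² = (-972/(-3/28))² = (-972*(-28/3))² = 9072² = 82301184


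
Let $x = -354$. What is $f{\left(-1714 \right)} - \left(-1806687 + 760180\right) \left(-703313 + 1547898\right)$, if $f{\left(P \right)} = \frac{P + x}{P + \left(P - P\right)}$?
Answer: $\frac{757471546208949}{857} \approx 8.8386 \cdot 10^{11}$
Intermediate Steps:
$f{\left(P \right)} = \frac{-354 + P}{P}$ ($f{\left(P \right)} = \frac{P - 354}{P + \left(P - P\right)} = \frac{-354 + P}{P + 0} = \frac{-354 + P}{P}$)
$f{\left(-1714 \right)} - \left(-1806687 + 760180\right) \left(-703313 + 1547898\right) = \frac{-354 - 1714}{-1714} - \left(-1806687 + 760180\right) \left(-703313 + 1547898\right) = \left(- \frac{1}{1714}\right) \left(-2068\right) - \left(-1046507\right) 844585 = \frac{1034}{857} - -883864114595 = \frac{1034}{857} + 883864114595 = \frac{757471546208949}{857}$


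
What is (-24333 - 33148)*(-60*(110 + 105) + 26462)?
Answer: -779557322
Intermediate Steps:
(-24333 - 33148)*(-60*(110 + 105) + 26462) = -57481*(-60*215 + 26462) = -57481*(-12900 + 26462) = -57481*13562 = -779557322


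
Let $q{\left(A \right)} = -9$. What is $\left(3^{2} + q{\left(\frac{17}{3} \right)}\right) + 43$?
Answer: $43$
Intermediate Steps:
$\left(3^{2} + q{\left(\frac{17}{3} \right)}\right) + 43 = \left(3^{2} - 9\right) + 43 = \left(9 - 9\right) + 43 = 0 + 43 = 43$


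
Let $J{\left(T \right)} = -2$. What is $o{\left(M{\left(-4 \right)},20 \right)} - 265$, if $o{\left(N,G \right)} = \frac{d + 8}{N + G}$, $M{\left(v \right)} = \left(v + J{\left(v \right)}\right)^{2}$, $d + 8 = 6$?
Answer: $- \frac{7417}{28} \approx -264.89$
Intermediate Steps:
$d = -2$ ($d = -8 + 6 = -2$)
$M{\left(v \right)} = \left(-2 + v\right)^{2}$ ($M{\left(v \right)} = \left(v - 2\right)^{2} = \left(-2 + v\right)^{2}$)
$o{\left(N,G \right)} = \frac{6}{G + N}$ ($o{\left(N,G \right)} = \frac{-2 + 8}{N + G} = \frac{6}{G + N}$)
$o{\left(M{\left(-4 \right)},20 \right)} - 265 = \frac{6}{20 + \left(-2 - 4\right)^{2}} - 265 = \frac{6}{20 + \left(-6\right)^{2}} - 265 = \frac{6}{20 + 36} - 265 = \frac{6}{56} - 265 = 6 \cdot \frac{1}{56} - 265 = \frac{3}{28} - 265 = - \frac{7417}{28}$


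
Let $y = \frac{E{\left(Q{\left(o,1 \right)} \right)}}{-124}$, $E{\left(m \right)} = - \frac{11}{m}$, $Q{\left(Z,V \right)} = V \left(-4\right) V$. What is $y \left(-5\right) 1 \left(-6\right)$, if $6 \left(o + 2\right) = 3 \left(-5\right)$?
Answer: $- \frac{165}{248} \approx -0.66532$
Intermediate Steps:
$o = - \frac{9}{2}$ ($o = -2 + \frac{3 \left(-5\right)}{6} = -2 + \frac{1}{6} \left(-15\right) = -2 - \frac{5}{2} = - \frac{9}{2} \approx -4.5$)
$Q{\left(Z,V \right)} = - 4 V^{2}$ ($Q{\left(Z,V \right)} = - 4 V V = - 4 V^{2}$)
$y = - \frac{11}{496}$ ($y = \frac{\left(-11\right) \frac{1}{\left(-4\right) 1^{2}}}{-124} = - \frac{11}{\left(-4\right) 1} \left(- \frac{1}{124}\right) = - \frac{11}{-4} \left(- \frac{1}{124}\right) = \left(-11\right) \left(- \frac{1}{4}\right) \left(- \frac{1}{124}\right) = \frac{11}{4} \left(- \frac{1}{124}\right) = - \frac{11}{496} \approx -0.022177$)
$y \left(-5\right) 1 \left(-6\right) = - \frac{11 \left(-5\right) 1 \left(-6\right)}{496} = - \frac{11 \left(\left(-5\right) \left(-6\right)\right)}{496} = \left(- \frac{11}{496}\right) 30 = - \frac{165}{248}$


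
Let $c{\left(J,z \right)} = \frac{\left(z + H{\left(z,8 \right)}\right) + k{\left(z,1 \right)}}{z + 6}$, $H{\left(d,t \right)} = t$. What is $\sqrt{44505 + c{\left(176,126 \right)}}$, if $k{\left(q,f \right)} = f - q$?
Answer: $\frac{\sqrt{21540453}}{22} \approx 210.96$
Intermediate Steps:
$c{\left(J,z \right)} = \frac{9}{6 + z}$ ($c{\left(J,z \right)} = \frac{\left(z + 8\right) - \left(-1 + z\right)}{z + 6} = \frac{\left(8 + z\right) - \left(-1 + z\right)}{6 + z} = \frac{9}{6 + z}$)
$\sqrt{44505 + c{\left(176,126 \right)}} = \sqrt{44505 + \frac{9}{6 + 126}} = \sqrt{44505 + \frac{9}{132}} = \sqrt{44505 + 9 \cdot \frac{1}{132}} = \sqrt{44505 + \frac{3}{44}} = \sqrt{\frac{1958223}{44}} = \frac{\sqrt{21540453}}{22}$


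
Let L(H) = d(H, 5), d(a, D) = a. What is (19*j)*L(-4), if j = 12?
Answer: -912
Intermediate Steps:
L(H) = H
(19*j)*L(-4) = (19*12)*(-4) = 228*(-4) = -912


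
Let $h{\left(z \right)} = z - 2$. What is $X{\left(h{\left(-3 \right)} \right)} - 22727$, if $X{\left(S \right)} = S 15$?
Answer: $-22802$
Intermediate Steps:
$h{\left(z \right)} = -2 + z$ ($h{\left(z \right)} = z - 2 = -2 + z$)
$X{\left(S \right)} = 15 S$
$X{\left(h{\left(-3 \right)} \right)} - 22727 = 15 \left(-2 - 3\right) - 22727 = 15 \left(-5\right) - 22727 = -75 - 22727 = -22802$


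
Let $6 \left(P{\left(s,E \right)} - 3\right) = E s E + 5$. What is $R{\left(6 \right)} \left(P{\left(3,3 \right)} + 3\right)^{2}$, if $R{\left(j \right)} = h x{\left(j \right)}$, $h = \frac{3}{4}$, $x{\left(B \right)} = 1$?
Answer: $\frac{289}{3} \approx 96.333$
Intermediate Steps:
$P{\left(s,E \right)} = \frac{23}{6} + \frac{s E^{2}}{6}$ ($P{\left(s,E \right)} = 3 + \frac{E s E + 5}{6} = 3 + \frac{s E^{2} + 5}{6} = 3 + \frac{5 + s E^{2}}{6} = 3 + \left(\frac{5}{6} + \frac{s E^{2}}{6}\right) = \frac{23}{6} + \frac{s E^{2}}{6}$)
$h = \frac{3}{4}$ ($h = 3 \cdot \frac{1}{4} = \frac{3}{4} \approx 0.75$)
$R{\left(j \right)} = \frac{3}{4}$ ($R{\left(j \right)} = \frac{3}{4} \cdot 1 = \frac{3}{4}$)
$R{\left(6 \right)} \left(P{\left(3,3 \right)} + 3\right)^{2} = \frac{3 \left(\left(\frac{23}{6} + \frac{1}{6} \cdot 3 \cdot 3^{2}\right) + 3\right)^{2}}{4} = \frac{3 \left(\left(\frac{23}{6} + \frac{1}{6} \cdot 3 \cdot 9\right) + 3\right)^{2}}{4} = \frac{3 \left(\left(\frac{23}{6} + \frac{9}{2}\right) + 3\right)^{2}}{4} = \frac{3 \left(\frac{25}{3} + 3\right)^{2}}{4} = \frac{3 \left(\frac{34}{3}\right)^{2}}{4} = \frac{3}{4} \cdot \frac{1156}{9} = \frac{289}{3}$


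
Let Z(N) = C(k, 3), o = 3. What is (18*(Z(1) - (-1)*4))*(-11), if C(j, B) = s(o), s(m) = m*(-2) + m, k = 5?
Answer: -198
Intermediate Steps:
s(m) = -m (s(m) = -2*m + m = -m)
C(j, B) = -3 (C(j, B) = -1*3 = -3)
Z(N) = -3
(18*(Z(1) - (-1)*4))*(-11) = (18*(-3 - (-1)*4))*(-11) = (18*(-3 - 1*(-4)))*(-11) = (18*(-3 + 4))*(-11) = (18*1)*(-11) = 18*(-11) = -198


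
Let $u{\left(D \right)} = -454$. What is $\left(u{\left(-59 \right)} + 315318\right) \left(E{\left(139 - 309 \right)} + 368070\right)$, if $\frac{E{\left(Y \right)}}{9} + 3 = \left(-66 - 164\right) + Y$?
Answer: $114749980752$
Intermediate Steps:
$E{\left(Y \right)} = -2097 + 9 Y$ ($E{\left(Y \right)} = -27 + 9 \left(\left(-66 - 164\right) + Y\right) = -27 + 9 \left(-230 + Y\right) = -27 + \left(-2070 + 9 Y\right) = -2097 + 9 Y$)
$\left(u{\left(-59 \right)} + 315318\right) \left(E{\left(139 - 309 \right)} + 368070\right) = \left(-454 + 315318\right) \left(\left(-2097 + 9 \left(139 - 309\right)\right) + 368070\right) = 314864 \left(\left(-2097 + 9 \left(139 - 309\right)\right) + 368070\right) = 314864 \left(\left(-2097 + 9 \left(-170\right)\right) + 368070\right) = 314864 \left(\left(-2097 - 1530\right) + 368070\right) = 314864 \left(-3627 + 368070\right) = 314864 \cdot 364443 = 114749980752$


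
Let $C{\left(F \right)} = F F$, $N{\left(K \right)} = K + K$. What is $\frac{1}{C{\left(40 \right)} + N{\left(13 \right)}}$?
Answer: $\frac{1}{1626} \approx 0.00061501$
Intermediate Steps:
$N{\left(K \right)} = 2 K$
$C{\left(F \right)} = F^{2}$
$\frac{1}{C{\left(40 \right)} + N{\left(13 \right)}} = \frac{1}{40^{2} + 2 \cdot 13} = \frac{1}{1600 + 26} = \frac{1}{1626}$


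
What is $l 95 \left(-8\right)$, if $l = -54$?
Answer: $41040$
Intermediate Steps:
$l 95 \left(-8\right) = \left(-54\right) 95 \left(-8\right) = \left(-5130\right) \left(-8\right) = 41040$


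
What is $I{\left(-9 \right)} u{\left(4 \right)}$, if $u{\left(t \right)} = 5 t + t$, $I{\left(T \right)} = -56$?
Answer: $-1344$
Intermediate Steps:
$u{\left(t \right)} = 6 t$
$I{\left(-9 \right)} u{\left(4 \right)} = - 56 \cdot 6 \cdot 4 = \left(-56\right) 24 = -1344$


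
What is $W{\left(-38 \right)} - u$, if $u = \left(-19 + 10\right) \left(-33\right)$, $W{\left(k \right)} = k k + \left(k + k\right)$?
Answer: $1071$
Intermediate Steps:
$W{\left(k \right)} = k^{2} + 2 k$
$u = 297$ ($u = \left(-9\right) \left(-33\right) = 297$)
$W{\left(-38 \right)} - u = - 38 \left(2 - 38\right) - 297 = \left(-38\right) \left(-36\right) - 297 = 1368 - 297 = 1071$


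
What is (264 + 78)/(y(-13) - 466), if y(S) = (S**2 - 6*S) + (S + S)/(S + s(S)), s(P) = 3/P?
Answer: -29412/18665 ≈ -1.5758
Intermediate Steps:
y(S) = S**2 - 6*S + 2*S/(S + 3/S) (y(S) = (S**2 - 6*S) + (S + S)/(S + 3/S) = (S**2 - 6*S) + (2*S)/(S + 3/S) = (S**2 - 6*S) + 2*S/(S + 3/S) = S**2 - 6*S + 2*S/(S + 3/S))
(264 + 78)/(y(-13) - 466) = (264 + 78)/(-13*(-18 - 13*(5 + (-13)**2 - 6*(-13)))/(3 + (-13)**2) - 466) = 342/(-13*(-18 - 13*(5 + 169 + 78))/(3 + 169) - 466) = 342/(-13*(-18 - 13*252)/172 - 466) = 342/(-13*1/172*(-18 - 3276) - 466) = 342/(-13*1/172*(-3294) - 466) = 342/(21411/86 - 466) = 342/(-18665/86) = 342*(-86/18665) = -29412/18665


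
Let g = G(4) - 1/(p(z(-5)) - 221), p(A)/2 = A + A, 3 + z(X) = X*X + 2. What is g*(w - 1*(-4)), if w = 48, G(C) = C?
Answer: 26052/125 ≈ 208.42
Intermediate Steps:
z(X) = -1 + X² (z(X) = -3 + (X*X + 2) = -3 + (X² + 2) = -3 + (2 + X²) = -1 + X²)
p(A) = 4*A (p(A) = 2*(A + A) = 2*(2*A) = 4*A)
g = 501/125 (g = 4 - 1/(4*(-1 + (-5)²) - 221) = 4 - 1/(4*(-1 + 25) - 221) = 4 - 1/(4*24 - 221) = 4 - 1/(96 - 221) = 4 - 1/(-125) = 4 - 1*(-1/125) = 4 + 1/125 = 501/125 ≈ 4.0080)
g*(w - 1*(-4)) = 501*(48 - 1*(-4))/125 = 501*(48 + 4)/125 = (501/125)*52 = 26052/125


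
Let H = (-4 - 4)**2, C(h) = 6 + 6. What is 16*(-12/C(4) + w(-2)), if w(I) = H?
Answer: 1008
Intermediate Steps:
C(h) = 12
H = 64 (H = (-8)**2 = 64)
w(I) = 64
16*(-12/C(4) + w(-2)) = 16*(-12/12 + 64) = 16*(-12*1/12 + 64) = 16*(-1 + 64) = 16*63 = 1008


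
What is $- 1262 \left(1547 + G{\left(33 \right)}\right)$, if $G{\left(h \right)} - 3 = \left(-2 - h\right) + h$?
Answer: $-1953576$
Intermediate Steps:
$G{\left(h \right)} = 1$ ($G{\left(h \right)} = 3 + \left(\left(-2 - h\right) + h\right) = 3 - 2 = 1$)
$- 1262 \left(1547 + G{\left(33 \right)}\right) = - 1262 \left(1547 + 1\right) = \left(-1262\right) 1548 = -1953576$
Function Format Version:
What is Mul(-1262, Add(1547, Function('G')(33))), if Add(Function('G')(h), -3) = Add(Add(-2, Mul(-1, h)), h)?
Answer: -1953576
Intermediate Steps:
Function('G')(h) = 1 (Function('G')(h) = Add(3, Add(Add(-2, Mul(-1, h)), h)) = Add(3, -2) = 1)
Mul(-1262, Add(1547, Function('G')(33))) = Mul(-1262, Add(1547, 1)) = Mul(-1262, 1548) = -1953576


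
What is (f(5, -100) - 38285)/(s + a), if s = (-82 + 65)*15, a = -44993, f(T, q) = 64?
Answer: 38221/45248 ≈ 0.84470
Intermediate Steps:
s = -255 (s = -17*15 = -255)
(f(5, -100) - 38285)/(s + a) = (64 - 38285)/(-255 - 44993) = -38221/(-45248) = -38221*(-1/45248) = 38221/45248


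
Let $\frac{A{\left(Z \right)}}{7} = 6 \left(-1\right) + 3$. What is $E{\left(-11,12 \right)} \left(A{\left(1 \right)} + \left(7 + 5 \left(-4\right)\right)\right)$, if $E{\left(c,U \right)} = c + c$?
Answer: $748$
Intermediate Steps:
$E{\left(c,U \right)} = 2 c$
$A{\left(Z \right)} = -21$ ($A{\left(Z \right)} = 7 \left(6 \left(-1\right) + 3\right) = 7 \left(-6 + 3\right) = 7 \left(-3\right) = -21$)
$E{\left(-11,12 \right)} \left(A{\left(1 \right)} + \left(7 + 5 \left(-4\right)\right)\right) = 2 \left(-11\right) \left(-21 + \left(7 + 5 \left(-4\right)\right)\right) = - 22 \left(-21 + \left(7 - 20\right)\right) = - 22 \left(-21 - 13\right) = \left(-22\right) \left(-34\right) = 748$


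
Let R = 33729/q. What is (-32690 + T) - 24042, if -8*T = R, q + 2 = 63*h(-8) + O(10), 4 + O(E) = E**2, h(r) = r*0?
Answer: -42696193/752 ≈ -56777.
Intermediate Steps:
h(r) = 0
O(E) = -4 + E**2
q = 94 (q = -2 + (63*0 + (-4 + 10**2)) = -2 + (0 + (-4 + 100)) = -2 + (0 + 96) = -2 + 96 = 94)
R = 33729/94 ≈ 358.82
T = -33729/752 (T = -1/8*33729/94 = -33729/752 ≈ -44.852)
(-32690 + T) - 24042 = (-32690 - 33729/752) - 24042 = -24616609/752 - 24042 = -42696193/752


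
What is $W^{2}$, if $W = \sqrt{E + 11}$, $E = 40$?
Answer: $51$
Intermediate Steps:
$W = \sqrt{51}$ ($W = \sqrt{40 + 11} = \sqrt{51} \approx 7.1414$)
$W^{2} = \left(\sqrt{51}\right)^{2} = 51$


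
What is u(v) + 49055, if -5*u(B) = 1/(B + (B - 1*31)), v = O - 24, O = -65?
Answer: 51262476/1045 ≈ 49055.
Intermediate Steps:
v = -89 (v = -65 - 24 = -89)
u(B) = -1/(5*(-31 + 2*B)) (u(B) = -1/(5*(B + (B - 1*31))) = -1/(5*(B + (B - 31))) = -1/(5*(B + (-31 + B))) = -1/(5*(-31 + 2*B)))
u(v) + 49055 = -1/(-155 + 10*(-89)) + 49055 = -1/(-155 - 890) + 49055 = -1/(-1045) + 49055 = -1*(-1/1045) + 49055 = 1/1045 + 49055 = 51262476/1045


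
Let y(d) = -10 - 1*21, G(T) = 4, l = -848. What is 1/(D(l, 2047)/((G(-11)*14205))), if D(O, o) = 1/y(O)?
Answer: -1761420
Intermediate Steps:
y(d) = -31 (y(d) = -10 - 21 = -31)
D(O, o) = -1/31 (D(O, o) = 1/(-31) = -1/31)
1/(D(l, 2047)/((G(-11)*14205))) = 1/(-1/(31*(4*14205))) = 1/(-1/31/56820) = 1/(-1/31*1/56820) = 1/(-1/1761420) = -1761420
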